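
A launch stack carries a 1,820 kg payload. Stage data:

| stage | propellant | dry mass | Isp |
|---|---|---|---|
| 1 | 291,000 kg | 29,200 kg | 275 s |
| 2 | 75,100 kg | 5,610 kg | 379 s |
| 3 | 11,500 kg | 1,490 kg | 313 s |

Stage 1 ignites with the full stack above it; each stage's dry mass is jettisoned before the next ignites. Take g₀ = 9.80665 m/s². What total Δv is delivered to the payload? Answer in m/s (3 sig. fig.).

Ignition mass of stage 1 = 291,000+29,200 + 75,100+5,610 + 11,500+1,490 + 1,820 = 415,720 kg.
Stage 1: m₀ = 415,720 kg, m_f = 415,720 − 291,000 = 124,720 kg; Δv = 275×9.80665×ln(3.333) = 2696.8×1.2039 ≈ 3247 m/s.
Stage 2: m₀ = 95,520 kg, m_f = 95,520 − 75,100 = 20,420 kg; Δv = 379×9.80665×ln(4.678) = 3716.7×1.5428 ≈ 5734 m/s.
Stage 3: m₀ = 14,810 kg, m_f = 14,810 − 11,500 = 3,310 kg; Δv = 313×9.80665×ln(4.474) = 3069.5×1.4984 ≈ 4599 m/s.
Total Δv = 3247 + 5734 + 4599 = 13580 m/s.

Δv ≈ 13600 m/s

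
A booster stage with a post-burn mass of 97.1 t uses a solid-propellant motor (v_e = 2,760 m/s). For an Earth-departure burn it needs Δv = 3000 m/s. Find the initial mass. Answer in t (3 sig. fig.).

From the ideal rocket equation, m₀/m_f = exp(Δv / v_e) = exp(3000 / 2760.0) = exp(1.0870) = 2.9652.
m₀ = m_f × 2.9652 = 97.1 × 2.9652 = 287.921 t.

initial mass ≈ 288 t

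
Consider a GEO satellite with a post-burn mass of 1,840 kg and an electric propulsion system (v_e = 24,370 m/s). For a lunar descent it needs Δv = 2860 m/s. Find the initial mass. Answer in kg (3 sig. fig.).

m₀/m_f = exp(Δv / v_e) = exp(2860 / 24370.0) = exp(0.1174) = 1.1245.
m₀ = m_f × 1.1245 = 1,840 × 1.1245 = 2,069.08 kg.

initial mass ≈ 2070 kg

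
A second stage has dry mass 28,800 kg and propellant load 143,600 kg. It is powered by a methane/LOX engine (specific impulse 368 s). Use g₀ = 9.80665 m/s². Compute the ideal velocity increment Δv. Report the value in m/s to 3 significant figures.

Δv ≈ 6460 m/s

v_e = Isp · g₀ = 368 × 9.80665 = 3608.8 m/s.
m₀ = m_dry + m_prop = 28,800 + 143,600 = 172,400 kg.
From the ideal rocket equation, Δv = v_e · ln(m₀/m_f) = 3608.8 × ln(5.986) = 3608.8 × 1.7894 ≈ 6457.8 m/s.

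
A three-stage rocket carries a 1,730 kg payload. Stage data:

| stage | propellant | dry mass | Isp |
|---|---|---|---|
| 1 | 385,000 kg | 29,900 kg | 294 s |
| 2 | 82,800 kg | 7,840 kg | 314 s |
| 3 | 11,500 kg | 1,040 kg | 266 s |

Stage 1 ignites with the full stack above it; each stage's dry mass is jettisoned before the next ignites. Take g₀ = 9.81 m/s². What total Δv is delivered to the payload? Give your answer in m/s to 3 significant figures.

Δv ≈ 13000 m/s

Ignition mass of stage 1 = 385,000+29,900 + 82,800+7,840 + 11,500+1,040 + 1,730 = 519,810 kg.
Stage 1: m₀ = 519,810 kg, m_f = 519,810 − 385,000 = 134,810 kg; Δv = 294×9.81×ln(3.856) = 2884.1×1.3496 ≈ 3892 m/s.
Stage 2: m₀ = 104,910 kg, m_f = 104,910 − 82,800 = 22,110 kg; Δv = 314×9.81×ln(4.745) = 3080.3×1.5571 ≈ 4796 m/s.
Stage 3: m₀ = 14,270 kg, m_f = 14,270 − 11,500 = 2,770 kg; Δv = 266×9.81×ln(5.152) = 2609.5×1.6393 ≈ 4278 m/s.
Total Δv = 3892 + 4796 + 4278 = 12966 m/s.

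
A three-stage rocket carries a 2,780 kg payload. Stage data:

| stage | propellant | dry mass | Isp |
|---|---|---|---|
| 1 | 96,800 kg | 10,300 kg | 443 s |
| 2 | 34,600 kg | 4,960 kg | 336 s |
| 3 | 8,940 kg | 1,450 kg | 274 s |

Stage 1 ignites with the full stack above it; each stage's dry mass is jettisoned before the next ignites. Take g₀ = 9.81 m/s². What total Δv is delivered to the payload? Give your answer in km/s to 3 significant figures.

Δv ≈ 10.6 km/s

Ignition mass of stage 1 = 96,800+10,300 + 34,600+4,960 + 8,940+1,450 + 2,780 = 159,830 kg.
Stage 1: m₀ = 159,830 kg, m_f = 159,830 − 96,800 = 63,030 kg; Δv = 443×9.81×ln(2.536) = 4345.8×0.9305 ≈ 4044 m/s.
Stage 2: m₀ = 52,730 kg, m_f = 52,730 − 34,600 = 18,130 kg; Δv = 336×9.81×ln(2.908) = 3296.2×1.0676 ≈ 3519 m/s.
Stage 3: m₀ = 13,170 kg, m_f = 13,170 − 8,940 = 4,230 kg; Δv = 274×9.81×ln(3.113) = 2687.9×1.1357 ≈ 3053 m/s.
Total Δv = 4044 + 3519 + 3053 = 10616 m/s.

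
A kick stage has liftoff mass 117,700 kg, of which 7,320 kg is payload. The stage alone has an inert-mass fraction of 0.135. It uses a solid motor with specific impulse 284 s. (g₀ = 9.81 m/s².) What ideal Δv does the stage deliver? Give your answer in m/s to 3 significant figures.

Stage wet mass = m₀ − payload = 117,700 − 7,320 = 110,380 kg.
Stage dry mass = ε × stage wet mass = 0.135 × 110,380 = 14,901.3 kg.
Burnout mass m_f = stage dry + payload = 14,901.3 + 7,320 = 22,221.3 kg.
v_e = Isp · g₀ = 284 × 9.81 = 2786.0 m/s.
Δv = v_e · ln(117,700/22,221.3) = 2786.0 × ln(5.297) = 2786.0 × 1.6671 ≈ 4645 m/s.

Δv ≈ 4640 m/s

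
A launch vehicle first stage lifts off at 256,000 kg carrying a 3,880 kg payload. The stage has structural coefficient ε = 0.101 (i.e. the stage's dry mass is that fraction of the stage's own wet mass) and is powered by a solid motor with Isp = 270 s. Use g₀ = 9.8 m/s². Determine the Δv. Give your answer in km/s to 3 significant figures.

Δv ≈ 5.73 km/s

Stage wet mass = m₀ − payload = 256,000 − 3,880 = 252,120 kg.
Stage dry mass = ε × stage wet mass = 0.101 × 252,120 = 25,464.1 kg.
Burnout mass m_f = stage dry + payload = 25,464.1 + 3,880 = 29,344.1 kg.
v_e = Isp · g₀ = 270 × 9.8 = 2646.0 m/s.
From the ideal rocket equation, Δv = v_e · ln(256,000/29,344.1) = 2646.0 × ln(8.724) = 2646.0 × 2.1661 ≈ 5731 m/s.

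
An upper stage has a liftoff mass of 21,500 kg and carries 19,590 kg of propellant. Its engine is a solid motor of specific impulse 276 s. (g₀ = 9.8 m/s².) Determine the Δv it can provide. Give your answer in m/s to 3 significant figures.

v_e = Isp · g₀ = 276 × 9.8 = 2704.8 m/s.
m_f = m₀ − m_prop = 21,500 − 19,590 = 1,910 kg.
Using Δv = v_e ln(m₀/m_f): Δv = v_e · ln(m₀/m_f) = 2704.8 × ln(11.26) = 2704.8 × 2.4209 ≈ 6548.2 m/s.

Δv ≈ 6550 m/s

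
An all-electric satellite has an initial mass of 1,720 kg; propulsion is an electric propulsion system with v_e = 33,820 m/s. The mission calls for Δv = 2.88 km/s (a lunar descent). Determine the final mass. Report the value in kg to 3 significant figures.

final mass ≈ 1580 kg

m₀/m_f = exp(Δv / v_e) = exp(2880 / 33820.0) = exp(0.0852) = 1.0889.
m_f = m₀ / 1.0889 = 1,720 / 1.0889 = 1,579.58 kg.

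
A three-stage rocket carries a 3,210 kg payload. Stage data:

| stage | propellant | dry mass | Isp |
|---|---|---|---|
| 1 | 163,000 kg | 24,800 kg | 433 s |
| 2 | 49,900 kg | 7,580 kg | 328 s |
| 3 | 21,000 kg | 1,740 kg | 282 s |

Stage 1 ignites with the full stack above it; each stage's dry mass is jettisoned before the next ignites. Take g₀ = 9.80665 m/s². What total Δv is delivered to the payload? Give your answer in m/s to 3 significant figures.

Δv ≈ 11400 m/s

Ignition mass of stage 1 = 163,000+24,800 + 49,900+7,580 + 21,000+1,740 + 3,210 = 271,230 kg.
Stage 1: m₀ = 271,230 kg, m_f = 271,230 − 163,000 = 108,230 kg; Δv = 433×9.80665×ln(2.506) = 4246.3×0.9187 ≈ 3901 m/s.
Stage 2: m₀ = 83,430 kg, m_f = 83,430 − 49,900 = 33,530 kg; Δv = 328×9.80665×ln(2.488) = 3216.6×0.9116 ≈ 2932 m/s.
Stage 3: m₀ = 25,950 kg, m_f = 25,950 − 21,000 = 4,950 kg; Δv = 282×9.80665×ln(5.242) = 2765.5×1.6568 ≈ 4582 m/s.
Total Δv = 3901 + 2932 + 4582 = 11415 m/s.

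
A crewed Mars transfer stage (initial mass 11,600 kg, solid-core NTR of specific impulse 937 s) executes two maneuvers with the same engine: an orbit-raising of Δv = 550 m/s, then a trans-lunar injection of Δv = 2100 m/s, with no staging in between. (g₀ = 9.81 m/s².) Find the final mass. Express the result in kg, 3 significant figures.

final mass ≈ 8690 kg

v_e = Isp · g₀ = 937 × 9.81 = 9192.0 m/s.
After the first burn: m = 11600 × exp(−550/9192.0) = 11600 × 0.94192 = 10,926.3 kg.
After the second burn: m = 10,926.3 × exp(−2100/9192.0) = 10,926.3 × 0.79576 = 8,694.71 kg.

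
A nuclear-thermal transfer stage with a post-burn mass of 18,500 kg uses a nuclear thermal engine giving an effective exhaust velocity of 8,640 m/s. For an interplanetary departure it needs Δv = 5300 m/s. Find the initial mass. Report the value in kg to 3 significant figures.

m₀/m_f = exp(Δv / v_e) = exp(5300 / 8640.0) = exp(0.6134) = 1.8467.
m₀ = m_f × 1.8467 = 18,500 × 1.8467 = 34,164 kg.

initial mass ≈ 34200 kg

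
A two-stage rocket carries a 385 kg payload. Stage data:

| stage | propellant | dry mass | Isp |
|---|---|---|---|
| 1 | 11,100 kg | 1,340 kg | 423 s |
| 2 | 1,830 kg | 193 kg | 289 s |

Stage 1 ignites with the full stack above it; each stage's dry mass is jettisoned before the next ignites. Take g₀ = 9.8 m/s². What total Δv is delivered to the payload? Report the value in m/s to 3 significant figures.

Ignition mass of stage 1 = 11,100+1,340 + 1,830+193 + 385 = 14,848 kg.
Stage 1: m₀ = 14,848 kg, m_f = 14,848 − 11,100 = 3,748 kg; Δv = 423×9.8×ln(3.962) = 4145.4×1.3766 ≈ 5707 m/s.
Stage 2: m₀ = 2,408 kg, m_f = 2,408 − 1,830 = 578 kg; Δv = 289×9.8×ln(4.166) = 2832.2×1.4270 ≈ 4041 m/s.
Total Δv = 5707 + 4041 = 9748 m/s.

Δv ≈ 9750 m/s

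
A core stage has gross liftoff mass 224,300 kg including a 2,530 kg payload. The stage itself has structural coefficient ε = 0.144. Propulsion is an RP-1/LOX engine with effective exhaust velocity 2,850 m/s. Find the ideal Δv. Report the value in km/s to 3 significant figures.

Stage wet mass = m₀ − payload = 224,300 − 2,530 = 221,770 kg.
Stage dry mass = ε × stage wet mass = 0.144 × 221,770 = 31,934.9 kg.
Burnout mass m_f = stage dry + payload = 31,934.9 + 2,530 = 34,464.9 kg.
From the ideal rocket equation, Δv = v_e · ln(224,300/34,464.9) = 2850.0 × ln(6.508) = 2850.0 × 1.8730 ≈ 5338 m/s.

Δv ≈ 5.34 km/s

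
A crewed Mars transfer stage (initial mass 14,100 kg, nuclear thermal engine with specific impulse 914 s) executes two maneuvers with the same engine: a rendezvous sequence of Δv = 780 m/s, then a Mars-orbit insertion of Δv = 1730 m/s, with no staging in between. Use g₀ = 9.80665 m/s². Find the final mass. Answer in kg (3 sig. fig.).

v_e = Isp · g₀ = 914 × 9.80665 = 8963.3 m/s.
After the first burn: m = 14100 × exp(−780/8963.3) = 14100 × 0.91666 = 12,924.9 kg.
After the second burn: m = 12,924.9 × exp(−1730/8963.3) = 12,924.9 × 0.82447 = 10,656.2 kg.

final mass ≈ 10700 kg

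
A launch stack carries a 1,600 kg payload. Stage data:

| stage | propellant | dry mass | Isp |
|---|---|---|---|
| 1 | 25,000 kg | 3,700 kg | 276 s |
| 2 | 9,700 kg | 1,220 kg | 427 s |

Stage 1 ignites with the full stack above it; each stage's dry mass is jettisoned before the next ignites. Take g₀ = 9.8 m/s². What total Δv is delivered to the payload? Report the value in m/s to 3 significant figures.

Ignition mass of stage 1 = 25,000+3,700 + 9,700+1,220 + 1,600 = 41,220 kg.
Stage 1: m₀ = 41,220 kg, m_f = 41,220 − 25,000 = 16,220 kg; Δv = 276×9.8×ln(2.541) = 2704.8×0.9327 ≈ 2523 m/s.
Stage 2: m₀ = 12,520 kg, m_f = 12,520 − 9,700 = 2,820 kg; Δv = 427×9.8×ln(4.44) = 4184.6×1.4906 ≈ 6238 m/s.
Total Δv = 2523 + 6238 = 8761 m/s.

Δv ≈ 8760 m/s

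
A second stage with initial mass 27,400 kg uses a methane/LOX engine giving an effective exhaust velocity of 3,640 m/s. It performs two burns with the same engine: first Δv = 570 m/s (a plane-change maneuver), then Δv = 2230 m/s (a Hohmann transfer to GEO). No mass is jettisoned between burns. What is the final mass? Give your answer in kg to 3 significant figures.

final mass ≈ 12700 kg

After the first burn: m = 27400 × exp(−570/3640.0) = 27400 × 0.85505 = 23,428.4 kg.
After the second burn: m = 23,428.4 × exp(−2230/3640.0) = 23,428.4 × 0.54192 = 12,696.3 kg.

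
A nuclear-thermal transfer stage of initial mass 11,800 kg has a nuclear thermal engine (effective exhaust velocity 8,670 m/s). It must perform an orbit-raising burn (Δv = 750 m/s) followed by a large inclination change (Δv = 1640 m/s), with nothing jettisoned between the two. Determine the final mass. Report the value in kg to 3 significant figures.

After the first burn: m = 11800 × exp(−750/8670.0) = 11800 × 0.91713 = 10,822.1 kg.
After the second burn: m = 10,822.1 × exp(−1640/8670.0) = 10,822.1 × 0.82766 = 8,957.02 kg.

final mass ≈ 8960 kg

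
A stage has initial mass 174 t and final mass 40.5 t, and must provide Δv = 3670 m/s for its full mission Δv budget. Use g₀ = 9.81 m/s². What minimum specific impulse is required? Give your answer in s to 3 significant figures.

ln(m₀/m_f) = ln(174000/40500) = ln(4.296) = 1.4578.
Using Δv = v_e ln(m₀/m_f): v_e = Δv / ln(m₀/m_f) = 3670 / 1.4578 = 2517.6 m/s.
Isp = v_e / g₀ = 2517.6 / 9.81 = 256.6 s.

Isp ≈ 257 s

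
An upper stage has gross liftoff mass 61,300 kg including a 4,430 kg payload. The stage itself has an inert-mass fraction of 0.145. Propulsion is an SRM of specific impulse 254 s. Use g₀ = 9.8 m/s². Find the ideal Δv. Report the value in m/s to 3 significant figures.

Δv ≈ 3920 m/s

Stage wet mass = m₀ − payload = 61,300 − 4,430 = 56,870 kg.
Stage dry mass = ε × stage wet mass = 0.145 × 56,870 = 8,246.15 kg.
Burnout mass m_f = stage dry + payload = 8,246.15 + 4,430 = 12,676.15 kg.
v_e = Isp · g₀ = 254 × 9.8 = 2489.2 m/s.
From the ideal rocket equation, Δv = v_e · ln(61,300/12,676.15) = 2489.2 × ln(4.836) = 2489.2 × 1.5761 ≈ 3923 m/s.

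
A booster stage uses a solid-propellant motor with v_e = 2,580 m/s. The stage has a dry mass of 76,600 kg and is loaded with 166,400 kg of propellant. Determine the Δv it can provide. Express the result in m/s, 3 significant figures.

Δv ≈ 2980 m/s

m₀ = m_dry + m_prop = 76,600 + 166,400 = 243,000 kg.
From the ideal rocket equation, Δv = v_e · ln(m₀/m_f) = 2580.0 × ln(3.172) = 2580.0 × 1.1545 ≈ 2978.5 m/s.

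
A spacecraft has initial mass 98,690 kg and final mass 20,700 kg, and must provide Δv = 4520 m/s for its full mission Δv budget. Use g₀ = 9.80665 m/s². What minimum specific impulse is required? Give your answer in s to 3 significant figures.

ln(m₀/m_f) = ln(98690/20700) = ln(4.768) = 1.5618.
Using Δv = v_e ln(m₀/m_f): v_e = Δv / ln(m₀/m_f) = 4520 / 1.5618 = 2894.0 m/s.
Isp = v_e / g₀ = 2894.0 / 9.80665 = 295.1 s.

Isp ≈ 295 s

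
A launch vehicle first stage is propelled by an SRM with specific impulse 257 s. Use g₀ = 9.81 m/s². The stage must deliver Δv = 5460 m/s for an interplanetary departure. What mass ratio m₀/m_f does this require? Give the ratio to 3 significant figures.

v_e = Isp · g₀ = 257 × 9.81 = 2521.2 m/s.
Rocket equation: m₀/m_f = exp(Δv / v_e) = exp(5460 / 2521.2) = exp(2.1657) = 8.7204.

mass ratio ≈ 8.72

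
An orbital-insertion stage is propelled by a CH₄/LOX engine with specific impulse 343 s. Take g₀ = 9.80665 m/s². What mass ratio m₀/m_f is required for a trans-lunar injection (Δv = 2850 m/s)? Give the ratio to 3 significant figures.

v_e = Isp · g₀ = 343 × 9.80665 = 3363.7 m/s.
m₀/m_f = exp(Δv / v_e) = exp(2850 / 3363.7) = exp(0.8473) = 2.3333.

mass ratio ≈ 2.33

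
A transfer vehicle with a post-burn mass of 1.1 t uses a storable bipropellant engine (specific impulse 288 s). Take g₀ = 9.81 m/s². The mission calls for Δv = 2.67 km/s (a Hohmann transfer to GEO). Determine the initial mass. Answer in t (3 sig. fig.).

initial mass ≈ 2.83 t

v_e = Isp · g₀ = 288 × 9.81 = 2825.3 m/s.
m₀/m_f = exp(Δv / v_e) = exp(2670 / 2825.3) = exp(0.9450) = 2.5729.
m₀ = m_f × 2.5729 = 1.1 × 2.5729 = 2.83019 t.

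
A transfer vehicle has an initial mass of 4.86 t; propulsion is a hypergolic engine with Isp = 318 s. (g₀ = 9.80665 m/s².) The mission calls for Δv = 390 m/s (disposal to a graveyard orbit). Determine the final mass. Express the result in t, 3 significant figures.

v_e = Isp · g₀ = 318 × 9.80665 = 3118.5 m/s.
Rocket equation: m₀/m_f = exp(Δv / v_e) = exp(390 / 3118.5) = exp(0.1251) = 1.1332.
m_f = m₀ / 1.1332 = 4.86 / 1.1332 = 4.28874 t.

final mass ≈ 4.29 t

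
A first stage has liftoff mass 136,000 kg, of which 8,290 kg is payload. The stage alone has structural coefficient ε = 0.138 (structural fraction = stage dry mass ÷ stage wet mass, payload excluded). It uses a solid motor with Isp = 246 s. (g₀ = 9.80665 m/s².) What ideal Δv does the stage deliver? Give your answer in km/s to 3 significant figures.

Stage wet mass = m₀ − payload = 136,000 − 8,290 = 127,710 kg.
Stage dry mass = ε × stage wet mass = 0.138 × 127,710 = 17,624 kg.
Burnout mass m_f = stage dry + payload = 17,624 + 8,290 = 25,914 kg.
v_e = Isp · g₀ = 246 × 9.80665 = 2412.4 m/s.
Δv = v_e · ln(136,000/25,914) = 2412.4 × ln(5.248) = 2412.4 × 1.6579 ≈ 4000 m/s.

Δv ≈ 4.00 km/s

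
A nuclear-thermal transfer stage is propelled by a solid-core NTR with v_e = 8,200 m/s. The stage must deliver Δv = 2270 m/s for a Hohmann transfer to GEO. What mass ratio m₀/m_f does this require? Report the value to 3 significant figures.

m₀/m_f = exp(Δv / v_e) = exp(2270 / 8200.0) = exp(0.2768) = 1.3189.

mass ratio ≈ 1.32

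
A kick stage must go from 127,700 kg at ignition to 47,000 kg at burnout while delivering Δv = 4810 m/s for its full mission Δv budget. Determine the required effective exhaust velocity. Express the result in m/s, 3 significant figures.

ln(m₀/m_f) = ln(127700/47000) = ln(2.717) = 0.9995.
v_e = Δv / ln(m₀/m_f) = 4810 / 0.9995 = 4812.2 m/s.

v_e ≈ 4810 m/s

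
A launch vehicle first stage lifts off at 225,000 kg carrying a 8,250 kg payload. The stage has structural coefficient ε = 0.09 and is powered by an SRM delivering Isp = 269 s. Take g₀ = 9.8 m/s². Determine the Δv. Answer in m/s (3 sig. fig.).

Stage wet mass = m₀ − payload = 225,000 − 8,250 = 216,750 kg.
Stage dry mass = ε × stage wet mass = 0.09 × 216,750 = 19,507.5 kg.
Burnout mass m_f = stage dry + payload = 19,507.5 + 8,250 = 27,757.5 kg.
v_e = Isp · g₀ = 269 × 9.8 = 2636.2 m/s.
Using Δv = v_e ln(m₀/m_f): Δv = v_e · ln(225,000/27,757.5) = 2636.2 × ln(8.106) = 2636.2 × 2.0926 ≈ 5516 m/s.

Δv ≈ 5520 m/s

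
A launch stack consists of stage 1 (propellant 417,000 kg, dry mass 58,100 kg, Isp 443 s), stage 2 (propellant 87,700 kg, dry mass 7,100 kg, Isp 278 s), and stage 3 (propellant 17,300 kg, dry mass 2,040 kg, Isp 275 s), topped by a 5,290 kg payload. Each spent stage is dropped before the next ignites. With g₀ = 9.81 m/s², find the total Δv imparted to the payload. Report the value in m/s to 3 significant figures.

Ignition mass of stage 1 = 417,000+58,100 + 87,700+7,100 + 17,300+2,040 + 5,290 = 594,530 kg.
Stage 1: m₀ = 594,530 kg, m_f = 594,530 − 417,000 = 177,530 kg; Δv = 443×9.81×ln(3.349) = 4345.8×1.2086 ≈ 5253 m/s.
Stage 2: m₀ = 119,430 kg, m_f = 119,430 − 87,700 = 31,730 kg; Δv = 278×9.81×ln(3.764) = 2727.2×1.3255 ≈ 3615 m/s.
Stage 3: m₀ = 24,630 kg, m_f = 24,630 − 17,300 = 7,330 kg; Δv = 275×9.81×ln(3.36) = 2697.8×1.2120 ≈ 3270 m/s.
Total Δv = 5253 + 3615 + 3270 = 12138 m/s.

Δv ≈ 12100 m/s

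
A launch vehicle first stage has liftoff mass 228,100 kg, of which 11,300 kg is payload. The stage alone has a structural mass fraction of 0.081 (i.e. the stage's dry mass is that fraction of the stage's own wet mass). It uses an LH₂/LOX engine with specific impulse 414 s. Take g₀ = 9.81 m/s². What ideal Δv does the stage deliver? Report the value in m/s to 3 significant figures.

Stage wet mass = m₀ − payload = 228,100 − 11,300 = 216,800 kg.
Stage dry mass = ε × stage wet mass = 0.081 × 216,800 = 17,560.8 kg.
Burnout mass m_f = stage dry + payload = 17,560.8 + 11,300 = 28,860.8 kg.
v_e = Isp · g₀ = 414 × 9.81 = 4061.3 m/s.
Δv = v_e · ln(228,100/28,860.8) = 4061.3 × ln(7.903) = 4061.3 × 2.0673 ≈ 8396 m/s.

Δv ≈ 8400 m/s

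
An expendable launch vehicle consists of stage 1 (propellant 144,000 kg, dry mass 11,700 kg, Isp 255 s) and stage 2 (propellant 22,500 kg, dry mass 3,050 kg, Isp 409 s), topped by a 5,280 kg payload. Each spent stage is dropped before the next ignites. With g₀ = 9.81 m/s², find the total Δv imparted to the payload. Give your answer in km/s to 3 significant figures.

Δv ≈ 8.95 km/s

Ignition mass of stage 1 = 144,000+11,700 + 22,500+3,050 + 5,280 = 186,530 kg.
Stage 1: m₀ = 186,530 kg, m_f = 186,530 − 144,000 = 42,530 kg; Δv = 255×9.81×ln(4.386) = 2501.6×1.4784 ≈ 3698 m/s.
Stage 2: m₀ = 30,830 kg, m_f = 30,830 − 22,500 = 8,330 kg; Δv = 409×9.81×ln(3.701) = 4012.3×1.3086 ≈ 5251 m/s.
Total Δv = 3698 + 5251 = 8949 m/s.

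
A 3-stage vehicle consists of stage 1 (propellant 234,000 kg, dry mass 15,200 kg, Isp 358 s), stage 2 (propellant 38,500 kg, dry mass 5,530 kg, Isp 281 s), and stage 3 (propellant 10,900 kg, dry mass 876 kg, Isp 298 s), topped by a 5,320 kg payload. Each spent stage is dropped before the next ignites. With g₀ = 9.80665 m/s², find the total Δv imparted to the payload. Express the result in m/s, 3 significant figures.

Ignition mass of stage 1 = 234,000+15,200 + 38,500+5,530 + 10,900+876 + 5,320 = 310,326 kg.
Stage 1: m₀ = 310,326 kg, m_f = 310,326 − 234,000 = 76,326 kg; Δv = 358×9.80665×ln(4.066) = 3510.8×1.4026 ≈ 4924 m/s.
Stage 2: m₀ = 61,126 kg, m_f = 61,126 − 38,500 = 22,626 kg; Δv = 281×9.80665×ln(2.702) = 2755.7×0.9938 ≈ 2739 m/s.
Stage 3: m₀ = 17,096 kg, m_f = 17,096 − 10,900 = 6,196 kg; Δv = 298×9.80665×ln(2.759) = 2922.4×1.0149 ≈ 2966 m/s.
Total Δv = 4924 + 2739 + 2966 = 10629 m/s.

Δv ≈ 10600 m/s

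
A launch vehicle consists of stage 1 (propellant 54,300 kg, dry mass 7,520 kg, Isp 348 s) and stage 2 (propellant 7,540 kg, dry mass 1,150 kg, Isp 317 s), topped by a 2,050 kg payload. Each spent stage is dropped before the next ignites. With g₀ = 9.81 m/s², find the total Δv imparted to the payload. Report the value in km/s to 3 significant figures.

Ignition mass of stage 1 = 54,300+7,520 + 7,540+1,150 + 2,050 = 72,560 kg.
Stage 1: m₀ = 72,560 kg, m_f = 72,560 − 54,300 = 18,260 kg; Δv = 348×9.81×ln(3.974) = 3413.9×1.3797 ≈ 4710 m/s.
Stage 2: m₀ = 10,740 kg, m_f = 10,740 − 7,540 = 3,200 kg; Δv = 317×9.81×ln(3.356) = 3109.8×1.2108 ≈ 3765 m/s.
Total Δv = 4710 + 3765 = 8475 m/s.

Δv ≈ 8.48 km/s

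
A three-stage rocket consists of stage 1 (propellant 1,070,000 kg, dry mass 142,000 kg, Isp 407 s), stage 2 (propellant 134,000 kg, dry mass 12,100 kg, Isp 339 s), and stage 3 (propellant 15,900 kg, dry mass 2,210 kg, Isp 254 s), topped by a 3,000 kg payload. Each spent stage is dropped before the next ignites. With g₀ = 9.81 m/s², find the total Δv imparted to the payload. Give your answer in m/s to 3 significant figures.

Δv ≈ 14800 m/s

Ignition mass of stage 1 = 1,070,000+142,000 + 134,000+12,100 + 15,900+2,210 + 3,000 = 1,379,210 kg.
Stage 1: m₀ = 1,379,210 kg, m_f = 1,379,210 − 1,070,000 = 309,210 kg; Δv = 407×9.81×ln(4.46) = 3992.7×1.4952 ≈ 5970 m/s.
Stage 2: m₀ = 167,210 kg, m_f = 167,210 − 134,000 = 33,210 kg; Δv = 339×9.81×ln(5.035) = 3325.6×1.6164 ≈ 5375 m/s.
Stage 3: m₀ = 21,110 kg, m_f = 21,110 − 15,900 = 5,210 kg; Δv = 254×9.81×ln(4.052) = 2491.7×1.3992 ≈ 3486 m/s.
Total Δv = 5970 + 5375 + 3486 = 14831 m/s.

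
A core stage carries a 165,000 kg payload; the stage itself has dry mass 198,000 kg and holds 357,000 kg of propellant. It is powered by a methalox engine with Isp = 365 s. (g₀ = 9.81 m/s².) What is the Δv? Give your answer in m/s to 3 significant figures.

v_e = Isp · g₀ = 365 × 9.81 = 3580.7 m/s.
m₀ = payload + dry + propellant = 165,000 + 198,000 + 357,000 = 720,000 kg.
m_f = payload + dry = 165,000 + 198,000 = 363,000 kg.
Δv = v_e · ln(m₀/m_f) = 3580.7 × ln(1.983) = 3580.7 × 0.6848 ≈ 2452.2 m/s.

Δv ≈ 2450 m/s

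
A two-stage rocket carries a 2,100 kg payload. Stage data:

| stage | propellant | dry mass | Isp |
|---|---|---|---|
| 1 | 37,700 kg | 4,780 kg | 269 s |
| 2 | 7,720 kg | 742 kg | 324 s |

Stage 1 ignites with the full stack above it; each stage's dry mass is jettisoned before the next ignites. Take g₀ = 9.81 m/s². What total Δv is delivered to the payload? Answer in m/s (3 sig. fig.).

Δv ≈ 7450 m/s

Ignition mass of stage 1 = 37,700+4,780 + 7,720+742 + 2,100 = 53,042 kg.
Stage 1: m₀ = 53,042 kg, m_f = 53,042 − 37,700 = 15,342 kg; Δv = 269×9.81×ln(3.457) = 2638.9×1.2405 ≈ 3274 m/s.
Stage 2: m₀ = 10,562 kg, m_f = 10,562 − 7,720 = 2,842 kg; Δv = 324×9.81×ln(3.716) = 3178.4×1.3128 ≈ 4173 m/s.
Total Δv = 3274 + 4173 = 7447 m/s.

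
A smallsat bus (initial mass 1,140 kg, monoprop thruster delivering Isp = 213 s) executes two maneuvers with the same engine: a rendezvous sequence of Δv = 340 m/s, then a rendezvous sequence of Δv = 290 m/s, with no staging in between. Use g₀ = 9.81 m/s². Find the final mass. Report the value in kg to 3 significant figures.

final mass ≈ 843 kg

v_e = Isp · g₀ = 213 × 9.81 = 2089.5 m/s.
After the first burn: m = 1140 × exp(−340/2089.5) = 1140 × 0.84983 = 968.806 kg.
After the second burn: m = 968.806 × exp(−290/2089.5) = 968.806 × 0.87041 = 843.258 kg.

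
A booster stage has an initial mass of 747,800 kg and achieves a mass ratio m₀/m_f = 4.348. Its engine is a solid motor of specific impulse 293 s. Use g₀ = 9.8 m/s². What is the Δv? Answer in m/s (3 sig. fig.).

Δv ≈ 4220 m/s

v_e = Isp · g₀ = 293 × 9.8 = 2871.4 m/s.
By the Tsiolkovsky rocket equation, Δv = v_e · ln(4.348) = 2871.4 × 1.4697 ≈ 4220.1 m/s.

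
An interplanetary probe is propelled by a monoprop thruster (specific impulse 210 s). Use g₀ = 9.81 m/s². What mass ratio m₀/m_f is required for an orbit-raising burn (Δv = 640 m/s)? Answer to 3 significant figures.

mass ratio ≈ 1.36

v_e = Isp · g₀ = 210 × 9.81 = 2060.1 m/s.
From the ideal rocket equation, m₀/m_f = exp(Δv / v_e) = exp(640 / 2060.1) = exp(0.3107) = 1.3643.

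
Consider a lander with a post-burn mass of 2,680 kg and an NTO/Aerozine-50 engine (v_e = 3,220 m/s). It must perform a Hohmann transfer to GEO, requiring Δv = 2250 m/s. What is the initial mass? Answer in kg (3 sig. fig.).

From the ideal rocket equation, m₀/m_f = exp(Δv / v_e) = exp(2250 / 3220.0) = exp(0.6988) = 2.0113.
m₀ = m_f × 2.0113 = 2,680 × 2.0113 = 5,390.28 kg.

initial mass ≈ 5390 kg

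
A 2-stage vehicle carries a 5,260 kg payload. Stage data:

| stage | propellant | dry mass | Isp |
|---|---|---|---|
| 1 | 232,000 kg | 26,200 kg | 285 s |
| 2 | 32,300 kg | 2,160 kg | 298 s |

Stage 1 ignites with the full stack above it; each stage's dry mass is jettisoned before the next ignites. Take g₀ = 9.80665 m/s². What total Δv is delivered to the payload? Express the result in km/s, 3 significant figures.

Δv ≈ 9.12 km/s

Ignition mass of stage 1 = 232,000+26,200 + 32,300+2,160 + 5,260 = 297,920 kg.
Stage 1: m₀ = 297,920 kg, m_f = 297,920 − 232,000 = 65,920 kg; Δv = 285×9.80665×ln(4.519) = 2794.9×1.5084 ≈ 4216 m/s.
Stage 2: m₀ = 39,720 kg, m_f = 39,720 − 32,300 = 7,420 kg; Δv = 298×9.80665×ln(5.353) = 2922.4×1.6777 ≈ 4903 m/s.
Total Δv = 4216 + 4903 = 9119 m/s.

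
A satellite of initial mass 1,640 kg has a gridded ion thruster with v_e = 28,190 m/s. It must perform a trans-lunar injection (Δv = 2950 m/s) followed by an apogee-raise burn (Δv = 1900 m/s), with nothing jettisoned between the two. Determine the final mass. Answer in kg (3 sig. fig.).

final mass ≈ 1380 kg

After the first burn: m = 1640 × exp(−2950/28190.0) = 1640 × 0.90064 = 1,477.05 kg.
After the second burn: m = 1,477.05 × exp(−1900/28190.0) = 1,477.05 × 0.93482 = 1,380.78 kg.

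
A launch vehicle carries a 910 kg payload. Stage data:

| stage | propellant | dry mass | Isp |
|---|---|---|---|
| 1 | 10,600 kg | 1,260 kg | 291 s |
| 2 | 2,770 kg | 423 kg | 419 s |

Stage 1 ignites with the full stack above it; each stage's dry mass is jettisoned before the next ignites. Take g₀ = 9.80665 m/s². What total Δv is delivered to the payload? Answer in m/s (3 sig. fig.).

Ignition mass of stage 1 = 10,600+1,260 + 2,770+423 + 910 = 15,963 kg.
Stage 1: m₀ = 15,963 kg, m_f = 15,963 − 10,600 = 5,363 kg; Δv = 291×9.80665×ln(2.977) = 2853.7×1.0908 ≈ 3113 m/s.
Stage 2: m₀ = 4,103 kg, m_f = 4,103 − 2,770 = 1,333 kg; Δv = 419×9.80665×ln(3.078) = 4109.0×1.1243 ≈ 4620 m/s.
Total Δv = 3113 + 4620 = 7733 m/s.

Δv ≈ 7730 m/s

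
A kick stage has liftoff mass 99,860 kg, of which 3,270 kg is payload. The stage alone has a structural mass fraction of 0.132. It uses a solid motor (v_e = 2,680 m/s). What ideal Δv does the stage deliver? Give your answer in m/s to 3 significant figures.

Stage wet mass = m₀ − payload = 99,860 − 3,270 = 96,590 kg.
Stage dry mass = ε × stage wet mass = 0.132 × 96,590 = 12,749.9 kg.
Burnout mass m_f = stage dry + payload = 12,749.9 + 3,270 = 16,019.9 kg.
Δv = v_e · ln(99,860/16,019.9) = 2680.0 × ln(6.233) = 2680.0 × 1.8299 ≈ 4904 m/s.

Δv ≈ 4900 m/s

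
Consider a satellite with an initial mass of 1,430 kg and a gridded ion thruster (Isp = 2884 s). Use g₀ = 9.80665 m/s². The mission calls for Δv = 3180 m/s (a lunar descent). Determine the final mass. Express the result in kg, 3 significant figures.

v_e = Isp · g₀ = 2884 × 9.80665 = 28282.4 m/s.
m₀/m_f = exp(Δv / v_e) = exp(3180 / 28282.4) = exp(0.1124) = 1.1190.
m_f = m₀ / 1.1190 = 1,430 / 1.1190 = 1,277.93 kg.

final mass ≈ 1280 kg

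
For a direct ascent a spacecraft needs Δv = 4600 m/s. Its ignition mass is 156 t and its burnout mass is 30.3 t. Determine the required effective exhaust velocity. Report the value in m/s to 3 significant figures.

v_e ≈ 2810 m/s

ln(m₀/m_f) = ln(156000/30300) = ln(5.149) = 1.6387.
v_e = Δv / ln(m₀/m_f) = 4600 / 1.6387 = 2807.1 m/s.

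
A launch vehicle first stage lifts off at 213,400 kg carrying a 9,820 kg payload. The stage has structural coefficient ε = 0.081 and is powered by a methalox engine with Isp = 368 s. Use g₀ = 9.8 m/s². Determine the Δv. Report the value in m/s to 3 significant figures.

Δv ≈ 7550 m/s

Stage wet mass = m₀ − payload = 213,400 − 9,820 = 203,580 kg.
Stage dry mass = ε × stage wet mass = 0.081 × 203,580 = 16,490 kg.
Burnout mass m_f = stage dry + payload = 16,490 + 9,820 = 26,310 kg.
v_e = Isp · g₀ = 368 × 9.8 = 3606.4 m/s.
By the Tsiolkovsky rocket equation, Δv = v_e · ln(213,400/26,310) = 3606.4 × ln(8.111) = 3606.4 × 2.0932 ≈ 7549 m/s.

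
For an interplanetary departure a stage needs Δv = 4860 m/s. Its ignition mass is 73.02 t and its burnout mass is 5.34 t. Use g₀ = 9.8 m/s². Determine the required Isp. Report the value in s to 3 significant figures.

Isp ≈ 190 s

ln(m₀/m_f) = ln(73020/5340) = ln(13.67) = 2.6155.
v_e = Δv / ln(m₀/m_f) = 4860 / 2.6155 = 1858.1 m/s.
Isp = v_e / g₀ = 1858.1 / 9.8 = 189.6 s.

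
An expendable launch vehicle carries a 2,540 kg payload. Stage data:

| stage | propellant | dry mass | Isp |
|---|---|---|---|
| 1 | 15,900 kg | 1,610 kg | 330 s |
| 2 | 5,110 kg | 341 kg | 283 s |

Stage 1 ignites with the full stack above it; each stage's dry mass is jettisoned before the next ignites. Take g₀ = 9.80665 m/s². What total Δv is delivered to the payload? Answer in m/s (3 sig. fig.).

Δv ≈ 5990 m/s

Ignition mass of stage 1 = 15,900+1,610 + 5,110+341 + 2,540 = 25,501 kg.
Stage 1: m₀ = 25,501 kg, m_f = 25,501 − 15,900 = 9,601 kg; Δv = 330×9.80665×ln(2.656) = 3236.2×0.9769 ≈ 3161 m/s.
Stage 2: m₀ = 7,991 kg, m_f = 7,991 − 5,110 = 2,881 kg; Δv = 283×9.80665×ln(2.774) = 2775.3×1.0202 ≈ 2831 m/s.
Total Δv = 3161 + 2831 = 5992 m/s.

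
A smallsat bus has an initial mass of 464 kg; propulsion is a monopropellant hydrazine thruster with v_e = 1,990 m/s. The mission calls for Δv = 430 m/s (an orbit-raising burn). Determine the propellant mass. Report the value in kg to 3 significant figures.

propellant mass ≈ 90.2 kg

By the Tsiolkovsky rocket equation, m₀/m_f = exp(Δv / v_e) = exp(430 / 1990.0) = exp(0.2161) = 1.2412.
m_f = 464 / 1.2412 = 373.832 kg, so propellant = m₀ − m_f = 464 − 373.832 = 90.168 kg.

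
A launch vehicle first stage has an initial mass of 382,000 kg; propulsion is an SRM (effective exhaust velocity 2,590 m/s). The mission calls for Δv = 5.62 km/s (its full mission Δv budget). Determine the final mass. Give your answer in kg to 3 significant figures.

final mass ≈ 43600 kg

By the Tsiolkovsky rocket equation, m₀/m_f = exp(Δv / v_e) = exp(5620 / 2590.0) = exp(2.1699) = 8.7573.
m_f = m₀ / 8.7573 = 382,000 / 8.7573 = 43,620.8 kg.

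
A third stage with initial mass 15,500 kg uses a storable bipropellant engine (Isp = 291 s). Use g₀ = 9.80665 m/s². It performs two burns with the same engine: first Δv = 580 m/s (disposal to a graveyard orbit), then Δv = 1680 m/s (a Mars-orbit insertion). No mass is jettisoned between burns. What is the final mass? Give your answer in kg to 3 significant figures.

v_e = Isp · g₀ = 291 × 9.80665 = 2853.7 m/s.
After the first burn: m = 15500 × exp(−580/2853.7) = 15500 × 0.81608 = 12,649.2 kg.
After the second burn: m = 12,649.2 × exp(−1680/2853.7) = 12,649.2 × 0.55505 = 7,020.94 kg.

final mass ≈ 7020 kg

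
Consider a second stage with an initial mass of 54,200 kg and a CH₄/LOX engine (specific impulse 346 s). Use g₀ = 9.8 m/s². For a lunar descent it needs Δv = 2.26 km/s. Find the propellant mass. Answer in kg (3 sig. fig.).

propellant mass ≈ 26400 kg

v_e = Isp · g₀ = 346 × 9.8 = 3390.8 m/s.
m₀/m_f = exp(Δv / v_e) = exp(2260 / 3390.8) = exp(0.6665) = 1.9474.
m_f = 54,200 / 1.9474 = 27,832 kg, so propellant = m₀ − m_f = 54,200 − 27,832 = 26,368 kg.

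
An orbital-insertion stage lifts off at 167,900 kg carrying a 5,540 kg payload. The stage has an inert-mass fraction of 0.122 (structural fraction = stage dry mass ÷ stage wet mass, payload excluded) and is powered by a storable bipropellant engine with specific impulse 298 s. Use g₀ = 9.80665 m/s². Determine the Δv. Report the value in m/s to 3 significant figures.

Δv ≈ 5530 m/s

Stage wet mass = m₀ − payload = 167,900 − 5,540 = 162,360 kg.
Stage dry mass = ε × stage wet mass = 0.122 × 162,360 = 19,807.9 kg.
Burnout mass m_f = stage dry + payload = 19,807.9 + 5,540 = 25,347.9 kg.
v_e = Isp · g₀ = 298 × 9.80665 = 2922.4 m/s.
Δv = v_e · ln(167,900/25,347.9) = 2922.4 × ln(6.624) = 2922.4 × 1.8907 ≈ 5525 m/s.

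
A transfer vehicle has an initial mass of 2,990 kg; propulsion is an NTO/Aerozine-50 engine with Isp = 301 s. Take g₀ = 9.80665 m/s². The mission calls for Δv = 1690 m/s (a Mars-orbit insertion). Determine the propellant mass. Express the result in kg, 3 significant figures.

v_e = Isp · g₀ = 301 × 9.80665 = 2951.8 m/s.
Using Δv = v_e ln(m₀/m_f): m₀/m_f = exp(Δv / v_e) = exp(1690 / 2951.8) = exp(0.5725) = 1.7727.
m_f = 2,990 / 1.7727 = 1,686.69 kg, so propellant = m₀ − m_f = 2,990 − 1,686.69 = 1,303.31 kg.

propellant mass ≈ 1300 kg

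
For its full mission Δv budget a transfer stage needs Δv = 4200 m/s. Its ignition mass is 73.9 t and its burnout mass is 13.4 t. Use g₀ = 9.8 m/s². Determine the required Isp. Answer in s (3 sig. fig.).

Isp ≈ 251 s

ln(m₀/m_f) = ln(73900/13400) = ln(5.515) = 1.7075.
v_e = Δv / ln(m₀/m_f) = 4200 / 1.7075 = 2459.8 m/s.
Isp = v_e / g₀ = 2459.8 / 9.8 = 251.0 s.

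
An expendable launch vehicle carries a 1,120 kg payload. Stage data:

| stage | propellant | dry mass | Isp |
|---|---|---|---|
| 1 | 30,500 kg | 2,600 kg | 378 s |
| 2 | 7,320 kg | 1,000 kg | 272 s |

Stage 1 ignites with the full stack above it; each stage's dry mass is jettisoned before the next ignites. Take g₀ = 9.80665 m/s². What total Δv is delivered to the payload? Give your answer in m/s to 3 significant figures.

Δv ≈ 8660 m/s

Ignition mass of stage 1 = 30,500+2,600 + 7,320+1,000 + 1,120 = 42,540 kg.
Stage 1: m₀ = 42,540 kg, m_f = 42,540 − 30,500 = 12,040 kg; Δv = 378×9.80665×ln(3.533) = 3706.9×1.2622 ≈ 4679 m/s.
Stage 2: m₀ = 9,440 kg, m_f = 9,440 − 7,320 = 2,120 kg; Δv = 272×9.80665×ln(4.453) = 2667.4×1.4935 ≈ 3984 m/s.
Total Δv = 4679 + 3984 = 8663 m/s.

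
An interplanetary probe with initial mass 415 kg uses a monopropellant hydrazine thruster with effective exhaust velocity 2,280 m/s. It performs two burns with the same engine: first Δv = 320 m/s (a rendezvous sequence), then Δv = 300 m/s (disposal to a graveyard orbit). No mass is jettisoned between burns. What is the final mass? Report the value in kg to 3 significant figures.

After the first burn: m = 415 × exp(−320/2280.0) = 415 × 0.86905 = 360.656 kg.
After the second burn: m = 360.656 × exp(−300/2280.0) = 360.656 × 0.87671 = 316.191 kg.

final mass ≈ 316 kg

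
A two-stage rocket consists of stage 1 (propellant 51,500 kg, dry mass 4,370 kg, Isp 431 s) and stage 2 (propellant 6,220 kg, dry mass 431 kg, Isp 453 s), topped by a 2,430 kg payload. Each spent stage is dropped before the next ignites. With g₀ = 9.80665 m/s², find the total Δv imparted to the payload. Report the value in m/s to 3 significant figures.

Ignition mass of stage 1 = 51,500+4,370 + 6,220+431 + 2,430 = 64,951 kg.
Stage 1: m₀ = 64,951 kg, m_f = 64,951 − 51,500 = 13,451 kg; Δv = 431×9.80665×ln(4.829) = 4226.7×1.5746 ≈ 6655 m/s.
Stage 2: m₀ = 9,081 kg, m_f = 9,081 − 6,220 = 2,861 kg; Δv = 453×9.80665×ln(3.174) = 4442.4×1.1550 ≈ 5131 m/s.
Total Δv = 6655 + 5131 = 11786 m/s.

Δv ≈ 11800 m/s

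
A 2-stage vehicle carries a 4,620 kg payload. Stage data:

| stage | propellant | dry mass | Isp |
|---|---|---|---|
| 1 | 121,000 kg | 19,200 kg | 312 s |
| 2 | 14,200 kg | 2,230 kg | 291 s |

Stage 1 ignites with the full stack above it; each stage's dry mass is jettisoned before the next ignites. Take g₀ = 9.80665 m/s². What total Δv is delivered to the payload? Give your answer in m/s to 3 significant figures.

Ignition mass of stage 1 = 121,000+19,200 + 14,200+2,230 + 4,620 = 161,250 kg.
Stage 1: m₀ = 161,250 kg, m_f = 161,250 − 121,000 = 40,250 kg; Δv = 312×9.80665×ln(4.006) = 3059.7×1.3878 ≈ 4246 m/s.
Stage 2: m₀ = 21,050 kg, m_f = 21,050 − 14,200 = 6,850 kg; Δv = 291×9.80665×ln(3.073) = 2853.7×1.1227 ≈ 3204 m/s.
Total Δv = 4246 + 3204 = 7450 m/s.

Δv ≈ 7450 m/s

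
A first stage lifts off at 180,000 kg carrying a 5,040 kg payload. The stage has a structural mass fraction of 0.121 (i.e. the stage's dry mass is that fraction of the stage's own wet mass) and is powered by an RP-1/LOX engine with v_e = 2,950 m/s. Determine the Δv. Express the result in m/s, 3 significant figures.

Stage wet mass = m₀ − payload = 180,000 − 5,040 = 174,960 kg.
Stage dry mass = ε × stage wet mass = 0.121 × 174,960 = 21,170.2 kg.
Burnout mass m_f = stage dry + payload = 21,170.2 + 5,040 = 26,210.2 kg.
Δv = v_e · ln(180,000/26,210.2) = 2950.0 × ln(6.868) = 2950.0 × 1.9268 ≈ 5684 m/s.

Δv ≈ 5680 m/s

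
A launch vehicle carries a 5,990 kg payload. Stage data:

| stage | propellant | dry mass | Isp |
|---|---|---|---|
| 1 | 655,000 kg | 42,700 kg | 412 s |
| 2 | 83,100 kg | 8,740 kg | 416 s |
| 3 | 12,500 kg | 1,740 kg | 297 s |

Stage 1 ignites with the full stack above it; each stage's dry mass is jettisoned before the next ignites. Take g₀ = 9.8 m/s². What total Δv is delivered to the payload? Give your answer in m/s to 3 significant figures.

Δv ≈ 15000 m/s

Ignition mass of stage 1 = 655,000+42,700 + 83,100+8,740 + 12,500+1,740 + 5,990 = 809,770 kg.
Stage 1: m₀ = 809,770 kg, m_f = 809,770 − 655,000 = 154,770 kg; Δv = 412×9.8×ln(5.232) = 4037.6×1.6548 ≈ 6681 m/s.
Stage 2: m₀ = 112,070 kg, m_f = 112,070 − 83,100 = 28,970 kg; Δv = 416×9.8×ln(3.868) = 4076.8×1.3529 ≈ 5515 m/s.
Stage 3: m₀ = 20,230 kg, m_f = 20,230 − 12,500 = 7,730 kg; Δv = 297×9.8×ln(2.617) = 2910.6×0.9621 ≈ 2800 m/s.
Total Δv = 6681 + 5515 + 2800 = 14996 m/s.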